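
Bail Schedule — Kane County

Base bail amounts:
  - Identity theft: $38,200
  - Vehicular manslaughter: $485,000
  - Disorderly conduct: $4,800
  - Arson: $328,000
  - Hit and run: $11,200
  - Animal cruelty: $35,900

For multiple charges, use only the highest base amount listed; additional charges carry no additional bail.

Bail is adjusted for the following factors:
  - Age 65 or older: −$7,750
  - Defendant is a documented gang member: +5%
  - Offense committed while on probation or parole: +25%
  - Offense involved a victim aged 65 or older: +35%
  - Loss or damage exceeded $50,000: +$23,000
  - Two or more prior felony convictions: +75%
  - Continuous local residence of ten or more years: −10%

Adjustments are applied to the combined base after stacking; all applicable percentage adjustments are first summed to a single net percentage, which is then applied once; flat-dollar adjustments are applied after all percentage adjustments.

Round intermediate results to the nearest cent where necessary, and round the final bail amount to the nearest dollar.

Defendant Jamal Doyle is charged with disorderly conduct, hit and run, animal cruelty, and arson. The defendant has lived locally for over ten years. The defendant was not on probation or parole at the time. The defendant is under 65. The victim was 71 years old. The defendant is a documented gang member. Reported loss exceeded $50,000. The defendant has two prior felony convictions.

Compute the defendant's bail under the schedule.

Base amounts from the schedule: disorderly conduct $4,800; hit and run $11,200; animal cruelty $35,900; arson $328,000.
Stacking rule: use the highest base only. Highest is arson at $328,000. Combined base = $328,000.
Net percentage adjustment: +5% +35% +75% −10% = +105%. $328,000 × 2.05 = $672,400.
Loss or damage exceeded $50,000 (+$23,000 flat): $672,400 + $23,000 = $695,400.

$695,400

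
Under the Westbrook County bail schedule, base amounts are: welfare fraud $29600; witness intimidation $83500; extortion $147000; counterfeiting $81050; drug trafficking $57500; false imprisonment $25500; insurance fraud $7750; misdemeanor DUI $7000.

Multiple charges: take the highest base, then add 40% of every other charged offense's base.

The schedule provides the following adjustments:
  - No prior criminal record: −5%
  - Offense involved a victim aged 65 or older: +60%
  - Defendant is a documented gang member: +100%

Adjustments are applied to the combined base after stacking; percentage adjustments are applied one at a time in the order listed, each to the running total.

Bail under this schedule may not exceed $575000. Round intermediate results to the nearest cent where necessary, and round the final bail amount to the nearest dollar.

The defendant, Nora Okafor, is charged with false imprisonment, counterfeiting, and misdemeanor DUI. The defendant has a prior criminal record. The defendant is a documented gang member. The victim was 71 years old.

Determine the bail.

$300960

Base amounts from the schedule: false imprisonment $25500; counterfeiting $81050; misdemeanor DUI $7000.
Stacking rule: highest base plus 40% of each additional charge. Highest is counterfeiting at $81050. Additional: $25500 × 40% = $10200; $7000 × 40% = $2800. Combined base = $81050 + $13000 = $94050.
Offense involved a victim aged 65 or older (+60%): $94050 × 1.6 = $150480.
Defendant is a documented gang member (+100%): $150480 × 2 = $300960.
$300960 is within the $575000 maximum.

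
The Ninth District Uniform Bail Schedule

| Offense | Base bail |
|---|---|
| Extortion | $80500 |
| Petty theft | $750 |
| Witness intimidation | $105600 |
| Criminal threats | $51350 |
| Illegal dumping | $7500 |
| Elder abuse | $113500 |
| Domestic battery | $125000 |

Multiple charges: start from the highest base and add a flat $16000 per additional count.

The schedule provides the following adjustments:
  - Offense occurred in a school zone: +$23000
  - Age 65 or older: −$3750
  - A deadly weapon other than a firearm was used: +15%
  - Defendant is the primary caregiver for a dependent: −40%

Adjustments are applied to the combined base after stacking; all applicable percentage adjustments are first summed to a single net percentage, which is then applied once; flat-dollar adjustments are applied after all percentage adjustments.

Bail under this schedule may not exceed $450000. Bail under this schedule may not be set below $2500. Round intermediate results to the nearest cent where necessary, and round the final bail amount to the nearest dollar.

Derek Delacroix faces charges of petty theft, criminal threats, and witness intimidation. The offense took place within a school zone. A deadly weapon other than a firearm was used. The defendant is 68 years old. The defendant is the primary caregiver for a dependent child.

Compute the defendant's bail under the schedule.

Base amounts from the schedule: petty theft $750; criminal threats $51350; witness intimidation $105600.
Stacking rule: highest base plus $16000 per additional charge. Highest is witness intimidation at $105600; 2 additional charges → +$32000. Combined base = $137600.
Net percentage adjustment: +15% −40% = −25%. $137600 × 0.75 = $103200.
Offense occurred in a school zone (+$23000 flat): $103200 + $23000 = $126200.
Age 65 or older (−$3750 flat): $126200 − $3750 = $122450.
$122450 is within the $450000 maximum.
$122450 is at or above the $2500 minimum.

$122450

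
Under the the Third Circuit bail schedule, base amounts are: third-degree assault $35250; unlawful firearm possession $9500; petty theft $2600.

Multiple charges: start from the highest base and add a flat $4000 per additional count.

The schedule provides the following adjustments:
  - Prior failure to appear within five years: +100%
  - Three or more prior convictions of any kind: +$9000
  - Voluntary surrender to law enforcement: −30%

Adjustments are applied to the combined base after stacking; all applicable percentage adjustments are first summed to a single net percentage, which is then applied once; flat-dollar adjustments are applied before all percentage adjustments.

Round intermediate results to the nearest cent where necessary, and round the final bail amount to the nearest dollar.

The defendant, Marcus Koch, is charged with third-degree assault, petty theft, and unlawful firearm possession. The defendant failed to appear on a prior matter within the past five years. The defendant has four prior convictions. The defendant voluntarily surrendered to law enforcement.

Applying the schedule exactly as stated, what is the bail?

Base amounts from the schedule: third-degree assault $35250; petty theft $2600; unlawful firearm possession $9500.
Stacking rule: highest base plus $4000 per additional charge. Highest is third-degree assault at $35250; 2 additional charges → +$8000. Combined base = $43250.
Three or more prior convictions of any kind (+$9000 flat): $43250 + $9000 = $52250.
Net percentage adjustment: +100% −30% = +70%. $52250 × 1.7 = $88825.

$88825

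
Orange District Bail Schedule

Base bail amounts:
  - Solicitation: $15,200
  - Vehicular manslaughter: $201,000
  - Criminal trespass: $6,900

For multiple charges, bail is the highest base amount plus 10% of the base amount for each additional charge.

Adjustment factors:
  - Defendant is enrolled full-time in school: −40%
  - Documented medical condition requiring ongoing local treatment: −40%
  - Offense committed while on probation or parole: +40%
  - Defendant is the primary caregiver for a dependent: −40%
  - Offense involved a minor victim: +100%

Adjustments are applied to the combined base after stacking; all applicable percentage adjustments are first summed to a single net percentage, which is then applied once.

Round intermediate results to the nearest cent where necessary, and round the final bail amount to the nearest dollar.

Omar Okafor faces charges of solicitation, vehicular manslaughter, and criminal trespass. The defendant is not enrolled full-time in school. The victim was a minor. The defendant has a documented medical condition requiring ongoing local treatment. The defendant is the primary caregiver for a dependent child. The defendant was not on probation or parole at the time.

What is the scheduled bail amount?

Base amounts from the schedule: solicitation $15,200; vehicular manslaughter $201,000; criminal trespass $6,900.
Stacking rule: highest base plus 10% of each additional charge. Highest is vehicular manslaughter at $201,000. Additional: $15,200 × 10% = $1,520; $6,900 × 10% = $690. Combined base = $201,000 + $2,210 = $203,210.
Net percentage adjustment: −40% −40% +100% = +20%. $203,210 × 1.2 = $243,852.

$243,852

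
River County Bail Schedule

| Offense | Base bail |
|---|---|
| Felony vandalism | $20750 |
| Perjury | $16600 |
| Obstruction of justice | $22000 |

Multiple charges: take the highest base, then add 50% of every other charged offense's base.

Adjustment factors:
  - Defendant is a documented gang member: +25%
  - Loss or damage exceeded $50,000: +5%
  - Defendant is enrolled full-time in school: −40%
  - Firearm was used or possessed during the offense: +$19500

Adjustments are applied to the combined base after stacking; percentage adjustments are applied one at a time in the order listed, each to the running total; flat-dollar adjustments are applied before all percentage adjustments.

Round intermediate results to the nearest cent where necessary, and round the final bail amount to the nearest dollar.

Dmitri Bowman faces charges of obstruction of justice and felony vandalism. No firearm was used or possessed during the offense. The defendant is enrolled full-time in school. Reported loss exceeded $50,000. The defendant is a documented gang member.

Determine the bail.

$25495

Base amounts from the schedule: obstruction of justice $22000; felony vandalism $20750.
Stacking rule: highest base plus 50% of each additional charge. Highest is obstruction of justice at $22000. Additional: $20750 × 50% = $10375. Combined base = $22000 + $10375 = $32375.
Defendant is a documented gang member (+25%): $32375 × 1.25 = $40468.75.
Loss or damage exceeded $50,000 (+5%): $40468.75 × 1.05 = $42492.19.
Defendant is enrolled full-time in school (−40%): $42492.19 × 0.6 = $25495.31.
Rounded to the nearest dollar: $25495.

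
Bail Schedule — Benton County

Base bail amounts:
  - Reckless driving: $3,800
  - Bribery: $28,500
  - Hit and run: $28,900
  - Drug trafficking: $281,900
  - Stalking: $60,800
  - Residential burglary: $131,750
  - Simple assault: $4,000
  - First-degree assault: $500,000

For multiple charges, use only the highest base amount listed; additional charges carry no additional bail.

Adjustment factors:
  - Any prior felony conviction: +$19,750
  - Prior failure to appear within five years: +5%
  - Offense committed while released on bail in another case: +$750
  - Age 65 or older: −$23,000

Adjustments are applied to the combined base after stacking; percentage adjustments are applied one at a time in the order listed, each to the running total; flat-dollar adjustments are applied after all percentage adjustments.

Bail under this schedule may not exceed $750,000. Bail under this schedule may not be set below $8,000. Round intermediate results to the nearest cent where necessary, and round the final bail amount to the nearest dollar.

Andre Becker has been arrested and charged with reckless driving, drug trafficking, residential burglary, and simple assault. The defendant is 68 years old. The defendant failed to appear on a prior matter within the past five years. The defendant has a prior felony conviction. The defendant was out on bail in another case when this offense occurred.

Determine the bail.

Base amounts from the schedule: reckless driving $3,800; drug trafficking $281,900; residential burglary $131,750; simple assault $4,000.
Stacking rule: use the highest base only. Highest is drug trafficking at $281,900. Combined base = $281,900.
Prior failure to appear within five years (+5%): $281,900 × 1.05 = $295,995.
Any prior felony conviction (+$19,750 flat): $295,995 + $19,750 = $315,745.
Offense committed while released on bail in another case (+$750 flat): $315,745 + $750 = $316,495.
Age 65 or older (−$23,000 flat): $316,495 − $23,000 = $293,495.
$293,495 is within the $750,000 maximum.
$293,495 is at or above the $8,000 minimum.

$293,495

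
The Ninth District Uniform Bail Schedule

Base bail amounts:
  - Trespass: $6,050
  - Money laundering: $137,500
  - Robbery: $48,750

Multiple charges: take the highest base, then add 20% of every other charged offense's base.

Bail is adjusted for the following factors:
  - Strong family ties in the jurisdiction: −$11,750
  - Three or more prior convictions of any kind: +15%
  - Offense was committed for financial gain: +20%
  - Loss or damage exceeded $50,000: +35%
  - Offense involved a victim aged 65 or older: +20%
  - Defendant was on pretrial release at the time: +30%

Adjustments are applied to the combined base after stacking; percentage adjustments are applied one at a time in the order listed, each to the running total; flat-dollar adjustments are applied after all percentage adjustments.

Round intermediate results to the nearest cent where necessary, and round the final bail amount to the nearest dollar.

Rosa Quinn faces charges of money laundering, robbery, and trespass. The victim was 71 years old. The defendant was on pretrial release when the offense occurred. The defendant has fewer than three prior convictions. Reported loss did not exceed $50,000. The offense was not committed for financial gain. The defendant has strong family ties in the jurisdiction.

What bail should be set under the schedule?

$219,848

Base amounts from the schedule: money laundering $137,500; robbery $48,750; trespass $6,050.
Stacking rule: highest base plus 20% of each additional charge. Highest is money laundering at $137,500. Additional: $48,750 × 20% = $9,750; $6,050 × 20% = $1,210. Combined base = $137,500 + $10,960 = $148,460.
Offense involved a victim aged 65 or older (+20%): $148,460 × 1.2 = $178,152.
Defendant was on pretrial release at the time (+30%): $178,152 × 1.3 = $231,597.60.
Strong family ties in the jurisdiction (−$11,750 flat): $231,597.60 − $11,750 = $219,847.60.
Rounded to the nearest dollar: $219,848.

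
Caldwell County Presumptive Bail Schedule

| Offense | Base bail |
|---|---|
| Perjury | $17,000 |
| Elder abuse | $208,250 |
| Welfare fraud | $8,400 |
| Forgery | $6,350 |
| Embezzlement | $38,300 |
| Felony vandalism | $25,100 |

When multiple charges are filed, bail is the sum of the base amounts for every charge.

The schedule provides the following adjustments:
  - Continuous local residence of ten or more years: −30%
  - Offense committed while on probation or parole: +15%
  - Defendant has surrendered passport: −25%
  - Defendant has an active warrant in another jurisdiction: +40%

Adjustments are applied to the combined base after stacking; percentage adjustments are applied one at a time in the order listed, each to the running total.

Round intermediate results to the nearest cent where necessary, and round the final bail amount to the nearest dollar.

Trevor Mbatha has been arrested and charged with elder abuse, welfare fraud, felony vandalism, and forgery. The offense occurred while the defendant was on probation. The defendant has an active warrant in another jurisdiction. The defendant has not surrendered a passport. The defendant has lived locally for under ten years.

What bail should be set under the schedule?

Base amounts from the schedule: elder abuse $208,250; welfare fraud $8,400; felony vandalism $25,100; forgery $6,350.
Stacking rule: sum of all bases. $208,250 + $8,400 + $25,100 + $6,350 = $248,100.
Offense committed while on probation or parole (+15%): $248,100 × 1.15 = $285,315.
Defendant has an active warrant in another jurisdiction (+40%): $285,315 × 1.4 = $399,441.

$399,441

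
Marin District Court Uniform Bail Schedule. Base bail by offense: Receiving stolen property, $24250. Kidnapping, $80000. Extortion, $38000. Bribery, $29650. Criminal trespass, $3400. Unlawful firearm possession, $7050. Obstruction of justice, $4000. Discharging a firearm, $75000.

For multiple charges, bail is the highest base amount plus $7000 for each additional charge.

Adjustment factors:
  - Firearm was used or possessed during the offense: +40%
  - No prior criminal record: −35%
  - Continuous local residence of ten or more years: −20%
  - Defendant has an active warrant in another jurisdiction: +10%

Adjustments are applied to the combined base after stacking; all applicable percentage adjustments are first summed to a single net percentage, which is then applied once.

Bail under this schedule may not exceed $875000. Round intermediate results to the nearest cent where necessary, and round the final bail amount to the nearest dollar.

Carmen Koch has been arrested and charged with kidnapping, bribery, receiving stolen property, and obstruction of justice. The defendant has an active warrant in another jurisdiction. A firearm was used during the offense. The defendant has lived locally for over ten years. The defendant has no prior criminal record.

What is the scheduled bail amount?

$95950

Base amounts from the schedule: kidnapping $80000; bribery $29650; receiving stolen property $24250; obstruction of justice $4000.
Stacking rule: highest base plus $7000 per additional charge. Highest is kidnapping at $80000; 3 additional charges → +$21000. Combined base = $101000.
Net percentage adjustment: +40% −35% −20% +10% = −5%. $101000 × 0.95 = $95950.
$95950 is within the $875000 maximum.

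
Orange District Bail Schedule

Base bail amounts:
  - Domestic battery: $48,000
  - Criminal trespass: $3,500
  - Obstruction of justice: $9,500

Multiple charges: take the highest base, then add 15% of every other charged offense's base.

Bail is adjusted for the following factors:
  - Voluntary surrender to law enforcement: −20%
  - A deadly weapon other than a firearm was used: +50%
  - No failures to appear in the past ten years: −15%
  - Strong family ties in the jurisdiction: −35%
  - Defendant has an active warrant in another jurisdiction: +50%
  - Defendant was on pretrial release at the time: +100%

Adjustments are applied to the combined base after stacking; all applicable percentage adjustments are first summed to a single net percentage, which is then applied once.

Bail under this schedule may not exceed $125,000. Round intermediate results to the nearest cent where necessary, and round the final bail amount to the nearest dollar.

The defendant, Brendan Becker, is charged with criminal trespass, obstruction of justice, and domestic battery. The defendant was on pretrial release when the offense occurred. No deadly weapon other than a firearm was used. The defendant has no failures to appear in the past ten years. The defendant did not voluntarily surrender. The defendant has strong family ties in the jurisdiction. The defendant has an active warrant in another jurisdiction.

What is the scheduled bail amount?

Base amounts from the schedule: criminal trespass $3,500; obstruction of justice $9,500; domestic battery $48,000.
Stacking rule: highest base plus 15% of each additional charge. Highest is domestic battery at $48,000. Additional: $3,500 × 15% = $525; $9,500 × 15% = $1,425. Combined base = $48,000 + $1,950 = $49,950.
Net percentage adjustment: −15% −35% +50% +100% = +100%. $49,950 × 2 = $99,900.
$99,900 is within the $125,000 maximum.

$99,900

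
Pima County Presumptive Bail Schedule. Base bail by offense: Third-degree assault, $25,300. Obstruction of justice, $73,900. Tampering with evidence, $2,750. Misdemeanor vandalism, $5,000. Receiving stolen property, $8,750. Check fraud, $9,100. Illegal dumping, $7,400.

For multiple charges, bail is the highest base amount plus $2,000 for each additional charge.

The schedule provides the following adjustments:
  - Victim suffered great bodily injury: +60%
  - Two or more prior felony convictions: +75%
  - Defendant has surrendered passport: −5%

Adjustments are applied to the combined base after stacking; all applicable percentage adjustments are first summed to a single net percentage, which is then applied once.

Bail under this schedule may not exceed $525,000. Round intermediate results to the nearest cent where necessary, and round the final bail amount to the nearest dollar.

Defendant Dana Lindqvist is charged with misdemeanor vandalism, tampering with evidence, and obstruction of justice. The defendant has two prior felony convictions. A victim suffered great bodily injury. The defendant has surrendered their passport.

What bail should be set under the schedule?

$179,170

Base amounts from the schedule: misdemeanor vandalism $5,000; tampering with evidence $2,750; obstruction of justice $73,900.
Stacking rule: highest base plus $2,000 per additional charge. Highest is obstruction of justice at $73,900; 2 additional charges → +$4,000. Combined base = $77,900.
Net percentage adjustment: +60% +75% −5% = +130%. $77,900 × 2.3 = $179,170.
$179,170 is within the $525,000 maximum.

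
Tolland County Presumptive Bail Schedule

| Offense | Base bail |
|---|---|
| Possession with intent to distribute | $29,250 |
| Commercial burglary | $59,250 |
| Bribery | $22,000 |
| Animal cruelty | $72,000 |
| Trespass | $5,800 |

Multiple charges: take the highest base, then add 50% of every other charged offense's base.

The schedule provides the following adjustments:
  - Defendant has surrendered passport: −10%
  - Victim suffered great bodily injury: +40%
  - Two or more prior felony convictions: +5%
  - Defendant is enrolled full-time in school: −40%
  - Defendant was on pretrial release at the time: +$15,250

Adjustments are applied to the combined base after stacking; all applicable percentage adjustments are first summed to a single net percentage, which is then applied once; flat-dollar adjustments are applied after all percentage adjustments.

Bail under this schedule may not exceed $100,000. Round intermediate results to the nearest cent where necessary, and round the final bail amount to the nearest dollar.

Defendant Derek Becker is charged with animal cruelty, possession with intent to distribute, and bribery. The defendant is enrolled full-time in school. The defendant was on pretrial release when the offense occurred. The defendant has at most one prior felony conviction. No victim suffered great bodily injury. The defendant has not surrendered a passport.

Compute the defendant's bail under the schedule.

$73,825

Base amounts from the schedule: animal cruelty $72,000; possession with intent to distribute $29,250; bribery $22,000.
Stacking rule: highest base plus 50% of each additional charge. Highest is animal cruelty at $72,000. Additional: $29,250 × 50% = $14,625; $22,000 × 50% = $11,000. Combined base = $72,000 + $25,625 = $97,625.
Defendant is enrolled full-time in school (−40%): $97,625 × 0.6 = $58,575.
Defendant was on pretrial release at the time (+$15,250 flat): $58,575 + $15,250 = $73,825.
$73,825 is within the $100,000 maximum.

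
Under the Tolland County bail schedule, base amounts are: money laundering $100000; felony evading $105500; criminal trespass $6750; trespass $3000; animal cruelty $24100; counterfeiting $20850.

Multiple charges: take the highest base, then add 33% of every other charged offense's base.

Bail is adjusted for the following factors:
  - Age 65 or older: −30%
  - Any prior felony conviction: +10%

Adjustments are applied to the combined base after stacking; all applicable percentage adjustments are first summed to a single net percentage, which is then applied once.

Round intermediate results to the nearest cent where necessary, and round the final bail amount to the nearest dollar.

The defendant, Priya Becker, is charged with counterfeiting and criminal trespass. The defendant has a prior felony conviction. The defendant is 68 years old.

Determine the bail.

$18462

Base amounts from the schedule: counterfeiting $20850; criminal trespass $6750.
Stacking rule: highest base plus 33% of each additional charge. Highest is counterfeiting at $20850. Additional: $6750 × 33% = $2227.50. Combined base = $20850 + $2227.50 = $23077.50.
Net percentage adjustment: −30% +10% = −20%. $23077.50 × 0.8 = $18462.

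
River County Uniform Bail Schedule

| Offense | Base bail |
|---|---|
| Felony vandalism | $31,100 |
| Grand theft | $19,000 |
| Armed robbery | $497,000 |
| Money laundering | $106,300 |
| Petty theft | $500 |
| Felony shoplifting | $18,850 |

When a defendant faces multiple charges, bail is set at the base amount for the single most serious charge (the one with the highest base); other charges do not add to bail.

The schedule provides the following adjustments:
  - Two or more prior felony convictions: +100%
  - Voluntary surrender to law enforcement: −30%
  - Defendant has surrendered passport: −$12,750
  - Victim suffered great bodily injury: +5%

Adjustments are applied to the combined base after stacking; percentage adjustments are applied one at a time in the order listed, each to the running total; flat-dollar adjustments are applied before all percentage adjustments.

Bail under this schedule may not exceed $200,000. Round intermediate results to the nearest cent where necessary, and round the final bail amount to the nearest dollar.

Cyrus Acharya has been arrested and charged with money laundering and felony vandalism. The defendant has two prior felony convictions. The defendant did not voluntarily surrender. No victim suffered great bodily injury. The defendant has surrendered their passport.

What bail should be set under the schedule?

$187,100

Base amounts from the schedule: money laundering $106,300; felony vandalism $31,100.
Stacking rule: use the highest base only. Highest is money laundering at $106,300. Combined base = $106,300.
Defendant has surrendered passport (−$12,750 flat): $106,300 − $12,750 = $93,550.
Two or more prior felony convictions (+100%): $93,550 × 2 = $187,100.
$187,100 is within the $200,000 maximum.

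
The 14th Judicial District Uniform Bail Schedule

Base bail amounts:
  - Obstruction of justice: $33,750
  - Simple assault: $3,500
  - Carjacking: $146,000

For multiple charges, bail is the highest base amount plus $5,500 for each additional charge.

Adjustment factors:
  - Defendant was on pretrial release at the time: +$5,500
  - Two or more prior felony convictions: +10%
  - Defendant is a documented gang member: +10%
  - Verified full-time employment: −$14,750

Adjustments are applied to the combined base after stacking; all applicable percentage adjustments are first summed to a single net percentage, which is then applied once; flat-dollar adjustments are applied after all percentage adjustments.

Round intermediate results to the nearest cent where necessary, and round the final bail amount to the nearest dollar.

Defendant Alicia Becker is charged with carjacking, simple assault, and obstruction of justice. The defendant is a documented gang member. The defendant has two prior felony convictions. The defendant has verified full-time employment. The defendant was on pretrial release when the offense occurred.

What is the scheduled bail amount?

Base amounts from the schedule: carjacking $146,000; simple assault $3,500; obstruction of justice $33,750.
Stacking rule: highest base plus $5,500 per additional charge. Highest is carjacking at $146,000; 2 additional charges → +$11,000. Combined base = $157,000.
Net percentage adjustment: +10% +10% = +20%. $157,000 × 1.2 = $188,400.
Defendant was on pretrial release at the time (+$5,500 flat): $188,400 + $5,500 = $193,900.
Verified full-time employment (−$14,750 flat): $193,900 − $14,750 = $179,150.

$179,150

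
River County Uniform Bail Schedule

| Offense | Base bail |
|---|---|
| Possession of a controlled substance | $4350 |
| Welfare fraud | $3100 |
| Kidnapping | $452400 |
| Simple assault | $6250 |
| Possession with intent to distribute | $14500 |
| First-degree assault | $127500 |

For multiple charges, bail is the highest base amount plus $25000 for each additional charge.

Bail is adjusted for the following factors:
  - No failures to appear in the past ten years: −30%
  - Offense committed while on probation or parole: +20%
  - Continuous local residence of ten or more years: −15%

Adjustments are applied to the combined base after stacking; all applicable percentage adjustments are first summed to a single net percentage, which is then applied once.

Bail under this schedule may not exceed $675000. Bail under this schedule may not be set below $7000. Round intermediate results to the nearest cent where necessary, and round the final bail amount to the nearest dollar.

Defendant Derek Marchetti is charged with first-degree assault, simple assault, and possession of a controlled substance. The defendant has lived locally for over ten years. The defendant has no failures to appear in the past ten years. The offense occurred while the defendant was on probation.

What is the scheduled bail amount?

$133125

Base amounts from the schedule: first-degree assault $127500; simple assault $6250; possession of a controlled substance $4350.
Stacking rule: highest base plus $25000 per additional charge. Highest is first-degree assault at $127500; 2 additional charges → +$50000. Combined base = $177500.
Net percentage adjustment: −30% +20% −15% = −25%. $177500 × 0.75 = $133125.
$133125 is within the $675000 maximum.
$133125 is at or above the $7000 minimum.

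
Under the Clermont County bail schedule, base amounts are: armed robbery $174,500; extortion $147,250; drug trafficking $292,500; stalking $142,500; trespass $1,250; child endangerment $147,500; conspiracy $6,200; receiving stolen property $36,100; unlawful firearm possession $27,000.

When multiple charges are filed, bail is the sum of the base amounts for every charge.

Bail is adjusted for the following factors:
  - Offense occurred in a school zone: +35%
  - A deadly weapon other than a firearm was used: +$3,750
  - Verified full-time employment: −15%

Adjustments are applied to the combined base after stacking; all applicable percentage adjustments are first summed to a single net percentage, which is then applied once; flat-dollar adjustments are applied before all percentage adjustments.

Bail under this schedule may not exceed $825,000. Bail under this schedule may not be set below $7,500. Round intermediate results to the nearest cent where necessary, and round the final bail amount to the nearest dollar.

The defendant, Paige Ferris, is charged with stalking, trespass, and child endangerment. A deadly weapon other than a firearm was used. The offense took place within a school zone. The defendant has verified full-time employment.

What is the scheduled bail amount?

$354,000

Base amounts from the schedule: stalking $142,500; trespass $1,250; child endangerment $147,500.
Stacking rule: sum of all bases. $142,500 + $1,250 + $147,500 = $291,250.
A deadly weapon other than a firearm was used (+$3,750 flat): $291,250 + $3,750 = $295,000.
Net percentage adjustment: +35% −15% = +20%. $295,000 × 1.2 = $354,000.
$354,000 is within the $825,000 maximum.
$354,000 is at or above the $7,500 minimum.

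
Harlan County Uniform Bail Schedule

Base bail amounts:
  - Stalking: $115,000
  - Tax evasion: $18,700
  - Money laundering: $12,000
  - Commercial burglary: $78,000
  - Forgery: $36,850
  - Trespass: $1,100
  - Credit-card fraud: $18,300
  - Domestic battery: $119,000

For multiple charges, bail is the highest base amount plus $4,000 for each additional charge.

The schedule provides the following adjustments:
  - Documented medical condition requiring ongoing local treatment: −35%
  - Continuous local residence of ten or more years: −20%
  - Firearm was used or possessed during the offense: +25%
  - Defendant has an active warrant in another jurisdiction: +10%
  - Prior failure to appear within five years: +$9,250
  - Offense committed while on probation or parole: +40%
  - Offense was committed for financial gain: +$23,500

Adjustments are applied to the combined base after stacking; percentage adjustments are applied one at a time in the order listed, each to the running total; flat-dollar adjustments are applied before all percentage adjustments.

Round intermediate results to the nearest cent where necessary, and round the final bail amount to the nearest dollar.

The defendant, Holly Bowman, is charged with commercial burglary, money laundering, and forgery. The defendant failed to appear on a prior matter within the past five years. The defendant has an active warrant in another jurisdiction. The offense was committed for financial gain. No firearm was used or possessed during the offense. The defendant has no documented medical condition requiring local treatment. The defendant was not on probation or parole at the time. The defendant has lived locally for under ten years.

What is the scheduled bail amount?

Base amounts from the schedule: commercial burglary $78,000; money laundering $12,000; forgery $36,850.
Stacking rule: highest base plus $4,000 per additional charge. Highest is commercial burglary at $78,000; 2 additional charges → +$8,000. Combined base = $86,000.
Prior failure to appear within five years (+$9,250 flat): $86,000 + $9,250 = $95,250.
Offense was committed for financial gain (+$23,500 flat): $95,250 + $23,500 = $118,750.
Defendant has an active warrant in another jurisdiction (+10%): $118,750 × 1.1 = $130,625.

$130,625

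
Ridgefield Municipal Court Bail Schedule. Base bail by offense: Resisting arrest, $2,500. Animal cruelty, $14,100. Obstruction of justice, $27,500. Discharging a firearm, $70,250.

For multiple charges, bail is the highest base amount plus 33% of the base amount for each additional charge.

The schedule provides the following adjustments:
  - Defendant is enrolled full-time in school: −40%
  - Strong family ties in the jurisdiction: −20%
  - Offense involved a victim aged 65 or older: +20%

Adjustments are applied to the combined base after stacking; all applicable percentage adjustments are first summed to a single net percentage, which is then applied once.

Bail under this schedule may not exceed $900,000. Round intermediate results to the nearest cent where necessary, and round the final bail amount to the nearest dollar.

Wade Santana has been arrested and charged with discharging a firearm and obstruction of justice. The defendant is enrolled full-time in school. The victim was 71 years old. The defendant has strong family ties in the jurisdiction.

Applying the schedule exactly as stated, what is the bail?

$47,595

Base amounts from the schedule: discharging a firearm $70,250; obstruction of justice $27,500.
Stacking rule: highest base plus 33% of each additional charge. Highest is discharging a firearm at $70,250. Additional: $27,500 × 33% = $9,075. Combined base = $70,250 + $9,075 = $79,325.
Net percentage adjustment: −40% −20% +20% = −40%. $79,325 × 0.6 = $47,595.
$47,595 is within the $900,000 maximum.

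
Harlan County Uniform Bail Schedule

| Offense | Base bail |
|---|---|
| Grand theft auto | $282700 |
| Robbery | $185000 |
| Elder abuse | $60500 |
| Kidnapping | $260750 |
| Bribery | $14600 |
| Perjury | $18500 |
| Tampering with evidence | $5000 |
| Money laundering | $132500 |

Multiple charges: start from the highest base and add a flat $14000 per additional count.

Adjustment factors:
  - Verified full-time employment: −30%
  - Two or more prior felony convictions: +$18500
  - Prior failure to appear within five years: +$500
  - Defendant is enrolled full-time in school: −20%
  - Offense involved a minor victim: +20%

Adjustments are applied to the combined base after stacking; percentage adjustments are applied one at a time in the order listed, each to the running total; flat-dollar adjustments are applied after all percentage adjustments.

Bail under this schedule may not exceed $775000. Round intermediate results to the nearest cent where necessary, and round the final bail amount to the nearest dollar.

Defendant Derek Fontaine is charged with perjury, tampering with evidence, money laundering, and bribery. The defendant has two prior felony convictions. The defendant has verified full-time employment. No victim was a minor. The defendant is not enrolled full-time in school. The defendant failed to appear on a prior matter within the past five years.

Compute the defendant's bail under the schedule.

Base amounts from the schedule: perjury $18500; tampering with evidence $5000; money laundering $132500; bribery $14600.
Stacking rule: highest base plus $14000 per additional charge. Highest is money laundering at $132500; 3 additional charges → +$42000. Combined base = $174500.
Verified full-time employment (−30%): $174500 × 0.7 = $122150.
Two or more prior felony convictions (+$18500 flat): $122150 + $18500 = $140650.
Prior failure to appear within five years (+$500 flat): $140650 + $500 = $141150.
$141150 is within the $775000 maximum.

$141150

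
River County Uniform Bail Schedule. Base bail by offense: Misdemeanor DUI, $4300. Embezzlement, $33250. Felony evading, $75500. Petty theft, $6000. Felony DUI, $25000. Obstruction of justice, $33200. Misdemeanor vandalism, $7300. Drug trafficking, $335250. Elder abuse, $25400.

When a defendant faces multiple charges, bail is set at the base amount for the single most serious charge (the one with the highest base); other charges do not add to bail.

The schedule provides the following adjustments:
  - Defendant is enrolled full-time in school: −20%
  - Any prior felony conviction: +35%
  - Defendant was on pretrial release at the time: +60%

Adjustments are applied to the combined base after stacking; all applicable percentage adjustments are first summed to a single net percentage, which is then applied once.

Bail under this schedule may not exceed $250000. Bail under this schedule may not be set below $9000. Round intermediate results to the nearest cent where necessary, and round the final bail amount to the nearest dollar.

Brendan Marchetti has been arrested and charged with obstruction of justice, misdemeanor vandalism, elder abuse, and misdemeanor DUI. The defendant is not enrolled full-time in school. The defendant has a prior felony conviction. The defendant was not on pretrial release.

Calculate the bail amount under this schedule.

$44820

Base amounts from the schedule: obstruction of justice $33200; misdemeanor vandalism $7300; elder abuse $25400; misdemeanor DUI $4300.
Stacking rule: use the highest base only. Highest is obstruction of justice at $33200. Combined base = $33200.
Any prior felony conviction (+35%): $33200 × 1.35 = $44820.
$44820 is within the $250000 maximum.
$44820 is at or above the $9000 minimum.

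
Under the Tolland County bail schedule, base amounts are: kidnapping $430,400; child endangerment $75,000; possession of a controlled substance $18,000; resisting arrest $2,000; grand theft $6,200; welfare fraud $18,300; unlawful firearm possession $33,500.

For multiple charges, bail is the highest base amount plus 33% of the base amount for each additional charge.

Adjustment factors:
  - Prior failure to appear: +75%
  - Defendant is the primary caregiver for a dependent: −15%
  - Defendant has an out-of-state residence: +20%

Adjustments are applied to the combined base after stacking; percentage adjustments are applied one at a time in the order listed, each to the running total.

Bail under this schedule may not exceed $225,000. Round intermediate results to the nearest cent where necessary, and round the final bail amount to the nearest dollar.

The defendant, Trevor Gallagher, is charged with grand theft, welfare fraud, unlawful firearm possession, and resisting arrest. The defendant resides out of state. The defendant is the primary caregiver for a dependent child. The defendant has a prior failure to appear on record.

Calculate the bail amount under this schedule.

$75,407

Base amounts from the schedule: grand theft $6,200; welfare fraud $18,300; unlawful firearm possession $33,500; resisting arrest $2,000.
Stacking rule: highest base plus 33% of each additional charge. Highest is unlawful firearm possession at $33,500. Additional: $6,200 × 33% = $2,046; $18,300 × 33% = $6,039; $2,000 × 33% = $660. Combined base = $33,500 + $8,745 = $42,245.
Prior failure to appear (+75%): $42,245 × 1.75 = $73,928.75.
Defendant is the primary caregiver for a dependent (−15%): $73,928.75 × 0.85 = $62,839.44.
Defendant has an out-of-state residence (+20%): $62,839.44 × 1.2 = $75,407.33.
$75,407.33 is within the $225,000 maximum.
Rounded to the nearest dollar: $75,407.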